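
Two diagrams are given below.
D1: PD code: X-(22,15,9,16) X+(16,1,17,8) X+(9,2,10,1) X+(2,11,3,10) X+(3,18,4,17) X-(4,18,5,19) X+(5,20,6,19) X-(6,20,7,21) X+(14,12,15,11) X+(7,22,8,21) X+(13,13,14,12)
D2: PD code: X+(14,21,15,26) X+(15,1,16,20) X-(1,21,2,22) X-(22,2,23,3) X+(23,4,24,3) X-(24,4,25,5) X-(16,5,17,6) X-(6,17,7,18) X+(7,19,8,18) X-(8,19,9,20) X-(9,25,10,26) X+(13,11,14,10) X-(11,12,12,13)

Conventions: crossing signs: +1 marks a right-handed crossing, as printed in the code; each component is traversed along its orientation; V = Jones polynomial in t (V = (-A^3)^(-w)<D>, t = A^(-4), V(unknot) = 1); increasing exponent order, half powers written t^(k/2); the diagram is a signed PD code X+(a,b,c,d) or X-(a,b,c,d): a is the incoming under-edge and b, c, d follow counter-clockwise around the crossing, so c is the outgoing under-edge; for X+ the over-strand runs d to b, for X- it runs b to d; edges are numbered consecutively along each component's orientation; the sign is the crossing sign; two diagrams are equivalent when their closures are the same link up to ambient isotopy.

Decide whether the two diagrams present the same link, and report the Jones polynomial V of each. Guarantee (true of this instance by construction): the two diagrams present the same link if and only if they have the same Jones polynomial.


equivalent: no
V(D1) = -t^(1/2) + t^(3/2) - t^(5/2) - t^(9/2)  (w +5, c 11, <D> = A^-3 + A^5 - A^9 + A^13)
V(D2) = -t^(-5/2) - t^(-1/2)  [13 crossings, <D> = A^-7 + A, w = -3]
key observation: comparing 2 Jones polynomials yields 2 groups


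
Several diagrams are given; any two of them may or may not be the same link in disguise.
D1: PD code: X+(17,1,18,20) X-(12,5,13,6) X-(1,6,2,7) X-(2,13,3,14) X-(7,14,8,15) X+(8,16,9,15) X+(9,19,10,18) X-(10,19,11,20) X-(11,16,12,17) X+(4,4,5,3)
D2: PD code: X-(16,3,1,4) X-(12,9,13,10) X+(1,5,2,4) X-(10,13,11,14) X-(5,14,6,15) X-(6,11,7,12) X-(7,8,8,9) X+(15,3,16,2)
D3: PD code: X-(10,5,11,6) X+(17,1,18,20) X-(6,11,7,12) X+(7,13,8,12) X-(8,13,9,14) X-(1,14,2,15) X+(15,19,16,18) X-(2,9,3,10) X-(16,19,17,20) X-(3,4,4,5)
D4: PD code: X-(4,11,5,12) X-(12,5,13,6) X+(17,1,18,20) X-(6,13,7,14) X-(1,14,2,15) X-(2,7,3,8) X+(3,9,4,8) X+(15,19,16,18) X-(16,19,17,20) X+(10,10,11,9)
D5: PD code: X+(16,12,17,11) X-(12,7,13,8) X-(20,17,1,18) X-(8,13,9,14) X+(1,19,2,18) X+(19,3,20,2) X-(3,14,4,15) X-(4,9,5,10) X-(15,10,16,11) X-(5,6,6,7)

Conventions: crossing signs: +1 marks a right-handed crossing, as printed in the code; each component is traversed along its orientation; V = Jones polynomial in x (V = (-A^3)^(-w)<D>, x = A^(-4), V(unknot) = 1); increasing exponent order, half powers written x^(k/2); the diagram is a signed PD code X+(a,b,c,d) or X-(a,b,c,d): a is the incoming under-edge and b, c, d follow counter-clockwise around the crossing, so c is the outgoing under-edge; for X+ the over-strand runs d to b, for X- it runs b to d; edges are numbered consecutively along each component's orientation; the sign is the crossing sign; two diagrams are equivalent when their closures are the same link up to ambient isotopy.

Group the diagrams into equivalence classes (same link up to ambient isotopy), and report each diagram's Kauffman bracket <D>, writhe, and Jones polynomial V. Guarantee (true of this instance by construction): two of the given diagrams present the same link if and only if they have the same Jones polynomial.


grouping into links: {D1, D2, D3, D4, D5}
V(D1) = -x^-4 + x^-3 + x^-1  (w -2, c 10, <D> = A^-2 + A^6 - A^10)
V(D2) = -x^-4 + x^-3 + x^-1  [8 crossings, <D> = A^-8 + 1 - A^4, w = -4]
D3 (bracket A^-8 + 1 - A^4; 10 crossings at w = -4): V = -x^-4 + x^-3 + x^-1
V(D4) = -x^-4 + x^-3 + x^-1  [10 crossings, <D> = A^-2 + A^6 - A^10, w = -2]
D5 (bracket A^-8 + 1 - A^4; 10 crossings at w = -4): V = -x^-4 + x^-3 + x^-1
why: all 5 diagrams share one V(x), hence one class


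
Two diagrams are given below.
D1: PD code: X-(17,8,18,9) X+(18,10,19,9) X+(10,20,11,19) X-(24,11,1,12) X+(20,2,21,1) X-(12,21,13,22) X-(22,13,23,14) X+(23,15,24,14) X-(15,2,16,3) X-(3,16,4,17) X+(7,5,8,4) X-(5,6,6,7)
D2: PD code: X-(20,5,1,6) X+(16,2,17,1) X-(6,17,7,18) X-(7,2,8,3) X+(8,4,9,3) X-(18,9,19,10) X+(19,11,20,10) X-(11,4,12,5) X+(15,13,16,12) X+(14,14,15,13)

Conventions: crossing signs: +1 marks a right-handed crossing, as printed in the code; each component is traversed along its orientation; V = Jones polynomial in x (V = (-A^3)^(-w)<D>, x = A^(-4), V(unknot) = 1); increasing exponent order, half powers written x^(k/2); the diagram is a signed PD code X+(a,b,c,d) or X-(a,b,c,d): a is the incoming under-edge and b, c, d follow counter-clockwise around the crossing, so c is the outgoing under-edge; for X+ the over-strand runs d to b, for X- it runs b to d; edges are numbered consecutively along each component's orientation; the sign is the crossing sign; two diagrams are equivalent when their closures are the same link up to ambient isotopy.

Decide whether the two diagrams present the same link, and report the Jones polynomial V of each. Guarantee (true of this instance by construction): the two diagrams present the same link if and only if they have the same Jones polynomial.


equivalent: yes
D1 (bracket A^-6; 12 crossings at w = -2): V = 1
V(D2) = 1  (w 0, c 10, <D> = 1)
key observation: all 2 diagrams share one V(x), hence one class


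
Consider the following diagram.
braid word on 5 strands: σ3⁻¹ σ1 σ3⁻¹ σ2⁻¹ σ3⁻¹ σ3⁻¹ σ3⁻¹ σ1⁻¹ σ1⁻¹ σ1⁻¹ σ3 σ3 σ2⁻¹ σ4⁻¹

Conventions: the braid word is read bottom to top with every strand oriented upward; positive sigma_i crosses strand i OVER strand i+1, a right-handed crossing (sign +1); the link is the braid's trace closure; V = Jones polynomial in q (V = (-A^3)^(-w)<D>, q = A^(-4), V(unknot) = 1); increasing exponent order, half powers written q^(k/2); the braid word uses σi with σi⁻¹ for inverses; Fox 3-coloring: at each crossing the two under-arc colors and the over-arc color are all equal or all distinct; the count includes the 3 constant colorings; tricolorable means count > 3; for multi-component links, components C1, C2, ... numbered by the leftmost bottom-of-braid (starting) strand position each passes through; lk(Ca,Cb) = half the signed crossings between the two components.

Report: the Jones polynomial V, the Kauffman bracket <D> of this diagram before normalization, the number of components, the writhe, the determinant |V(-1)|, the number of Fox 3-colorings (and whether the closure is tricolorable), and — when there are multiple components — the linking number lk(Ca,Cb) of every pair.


Jones polynomial: V(q) = -q^-9 + 2q^-8 - 3q^-7 + 3q^-6 - 3q^-5 + 3q^-4 - q^-3 + q^-2
<D> = A^-16 - A^-12 + 3A^-8 - 3A^-4 + 3 - 3A^4 + 2A^8 - A^12; writhe -8
components 1, writhe -8 (14 crossings)
3-colorings: 3 of 3^14, det 17 — not tricolorable
note: V spans 7 powers of q: at least 7 crossings in any diagram


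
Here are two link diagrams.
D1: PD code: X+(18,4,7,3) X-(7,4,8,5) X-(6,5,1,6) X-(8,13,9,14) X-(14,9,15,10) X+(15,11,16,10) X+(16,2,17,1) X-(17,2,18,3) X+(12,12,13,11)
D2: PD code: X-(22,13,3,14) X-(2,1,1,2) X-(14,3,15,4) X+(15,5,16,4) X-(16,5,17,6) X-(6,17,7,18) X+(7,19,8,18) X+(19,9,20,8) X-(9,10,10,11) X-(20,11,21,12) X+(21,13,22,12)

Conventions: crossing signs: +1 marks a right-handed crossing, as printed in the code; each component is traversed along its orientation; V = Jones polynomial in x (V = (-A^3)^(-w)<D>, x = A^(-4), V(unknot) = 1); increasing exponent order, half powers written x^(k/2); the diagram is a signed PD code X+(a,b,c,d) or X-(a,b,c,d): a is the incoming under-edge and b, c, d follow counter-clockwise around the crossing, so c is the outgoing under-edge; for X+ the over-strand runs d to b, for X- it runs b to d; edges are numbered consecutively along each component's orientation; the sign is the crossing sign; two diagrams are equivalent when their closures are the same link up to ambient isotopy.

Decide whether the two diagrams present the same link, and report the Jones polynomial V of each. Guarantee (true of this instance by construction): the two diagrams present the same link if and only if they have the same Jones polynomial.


equivalent: yes
V(D1) = -x^(-1/2) - x^(1/2)  (w -1, c 9, <D> = A^-5 + A^-1)
V(D2) = -x^(-1/2) - x^(1/2)  [11 crossings, <D> = A^-11 + A^-7, w = -3]
key observation: Reidemeister moves carry D1 (9 crossings) to D2 (11)


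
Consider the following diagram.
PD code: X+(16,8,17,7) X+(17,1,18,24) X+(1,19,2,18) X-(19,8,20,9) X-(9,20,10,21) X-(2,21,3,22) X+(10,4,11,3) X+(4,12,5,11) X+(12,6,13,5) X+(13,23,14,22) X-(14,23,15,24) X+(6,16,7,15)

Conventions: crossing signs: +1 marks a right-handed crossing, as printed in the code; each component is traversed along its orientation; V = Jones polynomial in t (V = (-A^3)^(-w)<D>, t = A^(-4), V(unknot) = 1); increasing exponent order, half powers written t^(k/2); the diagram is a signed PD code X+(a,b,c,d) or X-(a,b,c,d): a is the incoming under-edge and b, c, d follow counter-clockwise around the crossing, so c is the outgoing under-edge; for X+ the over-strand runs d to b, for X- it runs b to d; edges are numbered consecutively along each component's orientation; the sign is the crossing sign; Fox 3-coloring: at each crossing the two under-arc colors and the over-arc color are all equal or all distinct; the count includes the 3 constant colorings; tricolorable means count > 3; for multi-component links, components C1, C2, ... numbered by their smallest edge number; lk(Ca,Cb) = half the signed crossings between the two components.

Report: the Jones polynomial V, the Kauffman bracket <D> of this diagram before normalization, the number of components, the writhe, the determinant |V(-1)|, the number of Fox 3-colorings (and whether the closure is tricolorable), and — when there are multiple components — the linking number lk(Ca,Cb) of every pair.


V(t) = 1 - t + 2t^2 - 2t^3 + 3t^4 - 3t^5 + 2t^6 - 2t^7 + t^8
bracket: A^-20 - 2A^-16 + 2A^-12 - 3A^-8 + 3A^-4 - 2 + 2A^4 - A^8 + A^12, w = +4
1 component, writhe +4, over 12 crossings
det 17, colorings 3 of 3^12 — not tricolorable
observation: the span of V is 8, forcing >= 8 crossings in any diagram


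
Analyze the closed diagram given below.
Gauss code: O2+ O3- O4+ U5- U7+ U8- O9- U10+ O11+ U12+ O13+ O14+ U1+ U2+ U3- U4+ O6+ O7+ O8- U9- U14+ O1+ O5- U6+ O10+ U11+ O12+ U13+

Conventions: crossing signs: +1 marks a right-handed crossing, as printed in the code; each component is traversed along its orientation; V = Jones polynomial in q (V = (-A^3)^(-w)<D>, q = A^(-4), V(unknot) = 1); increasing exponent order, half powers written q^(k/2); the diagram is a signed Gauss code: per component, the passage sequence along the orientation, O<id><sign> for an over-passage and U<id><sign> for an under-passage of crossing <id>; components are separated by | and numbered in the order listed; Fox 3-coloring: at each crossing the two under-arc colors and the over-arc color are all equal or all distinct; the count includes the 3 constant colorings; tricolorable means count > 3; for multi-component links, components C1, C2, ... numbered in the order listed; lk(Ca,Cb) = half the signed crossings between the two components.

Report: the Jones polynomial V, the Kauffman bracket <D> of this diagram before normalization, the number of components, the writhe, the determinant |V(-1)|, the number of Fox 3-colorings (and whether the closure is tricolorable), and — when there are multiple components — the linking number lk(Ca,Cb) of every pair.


V(q) = 2q^2 - 2q^3 + 4q^4 - 5q^5 + 5q^6 - 5q^7 + 3q^8 - 2q^9 + q^10
bracket: A^-22 - 2A^-18 + 3A^-14 - 5A^-10 + 5A^-6 - 5A^-2 + 4A^2 - 2A^6 + 2A^10, w = +6
1 component, writhe +6, over 14 crossings
det 29, colorings 3 of 3^14 — not tricolorable
observation: |V(-1)| = 29: so not tricolorable, since 3 does not divide 29


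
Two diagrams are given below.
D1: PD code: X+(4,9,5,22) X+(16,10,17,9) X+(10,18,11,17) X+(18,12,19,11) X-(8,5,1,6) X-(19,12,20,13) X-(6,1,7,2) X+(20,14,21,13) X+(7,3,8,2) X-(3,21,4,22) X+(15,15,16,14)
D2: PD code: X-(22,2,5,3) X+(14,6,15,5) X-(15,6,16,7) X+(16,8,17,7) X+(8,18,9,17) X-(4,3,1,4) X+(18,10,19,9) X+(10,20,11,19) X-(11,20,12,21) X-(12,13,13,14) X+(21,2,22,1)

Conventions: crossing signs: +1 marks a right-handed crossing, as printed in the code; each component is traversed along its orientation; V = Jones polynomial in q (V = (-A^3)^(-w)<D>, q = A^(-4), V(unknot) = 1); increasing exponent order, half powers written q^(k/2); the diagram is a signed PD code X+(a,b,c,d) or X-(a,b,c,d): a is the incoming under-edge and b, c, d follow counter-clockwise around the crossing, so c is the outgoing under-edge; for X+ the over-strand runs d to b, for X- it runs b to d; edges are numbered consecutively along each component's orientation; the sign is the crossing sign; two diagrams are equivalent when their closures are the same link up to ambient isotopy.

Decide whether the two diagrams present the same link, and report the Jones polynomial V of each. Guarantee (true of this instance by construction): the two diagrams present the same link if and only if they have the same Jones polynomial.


equivalent: yes
D1 (bracket -A^-9 + A^-1 + A^3 + A^7; 11 crossings at w = +3): V = -q^(1/2) - q^(3/2) - q^(5/2) + q^(9/2)
D2 (bracket -A^-15 + A^-7 + A^-3 + A; 11 crossings at w = +1): V = -q^(1/2) - q^(3/2) - q^(5/2) + q^(9/2)
key observation: one V(q) for all 2 diagrams — one class (guaranteed)


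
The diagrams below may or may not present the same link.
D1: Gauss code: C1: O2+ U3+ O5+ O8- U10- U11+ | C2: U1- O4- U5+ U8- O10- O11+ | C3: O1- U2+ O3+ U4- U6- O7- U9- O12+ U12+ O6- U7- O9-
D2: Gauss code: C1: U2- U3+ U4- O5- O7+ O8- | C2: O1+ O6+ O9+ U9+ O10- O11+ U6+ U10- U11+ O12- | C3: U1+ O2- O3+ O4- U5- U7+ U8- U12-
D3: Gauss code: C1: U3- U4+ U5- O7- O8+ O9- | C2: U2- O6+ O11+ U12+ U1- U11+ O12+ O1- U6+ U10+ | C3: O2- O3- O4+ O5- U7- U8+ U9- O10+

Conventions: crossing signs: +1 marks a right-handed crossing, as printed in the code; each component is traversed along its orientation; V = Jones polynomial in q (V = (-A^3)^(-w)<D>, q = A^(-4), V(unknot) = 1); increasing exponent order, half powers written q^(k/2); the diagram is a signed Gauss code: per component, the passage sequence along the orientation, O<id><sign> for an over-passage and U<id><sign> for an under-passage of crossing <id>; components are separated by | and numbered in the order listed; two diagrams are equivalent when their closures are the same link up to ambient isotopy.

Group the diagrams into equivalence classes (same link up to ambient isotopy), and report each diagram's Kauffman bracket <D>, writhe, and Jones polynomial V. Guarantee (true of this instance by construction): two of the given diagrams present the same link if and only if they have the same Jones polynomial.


classes: {D1} | {D2, D3}
V(D1) = -q^-6 + q^-5 - 2q^-4 + 3q^-3 - q^-2 + 3q^-1 + q  [12 crossings, <D> = A^-10 + 3A^-2 - A^2 + 3A^6 - 2A^10 + A^14 - A^18, w = -2]
V(D2) = q^-3 + q^-2 + q^-1 + 1  (w 0, c 12, <D> = 1 + A^4 + A^8 + A^12)
V(D3) = q^-3 + q^-2 + q^-1 + 1  [12 crossings, <D> = 1 + A^4 + A^8 + A^12, w = 0]
note: 2 values of V(q) split the 3 diagrams


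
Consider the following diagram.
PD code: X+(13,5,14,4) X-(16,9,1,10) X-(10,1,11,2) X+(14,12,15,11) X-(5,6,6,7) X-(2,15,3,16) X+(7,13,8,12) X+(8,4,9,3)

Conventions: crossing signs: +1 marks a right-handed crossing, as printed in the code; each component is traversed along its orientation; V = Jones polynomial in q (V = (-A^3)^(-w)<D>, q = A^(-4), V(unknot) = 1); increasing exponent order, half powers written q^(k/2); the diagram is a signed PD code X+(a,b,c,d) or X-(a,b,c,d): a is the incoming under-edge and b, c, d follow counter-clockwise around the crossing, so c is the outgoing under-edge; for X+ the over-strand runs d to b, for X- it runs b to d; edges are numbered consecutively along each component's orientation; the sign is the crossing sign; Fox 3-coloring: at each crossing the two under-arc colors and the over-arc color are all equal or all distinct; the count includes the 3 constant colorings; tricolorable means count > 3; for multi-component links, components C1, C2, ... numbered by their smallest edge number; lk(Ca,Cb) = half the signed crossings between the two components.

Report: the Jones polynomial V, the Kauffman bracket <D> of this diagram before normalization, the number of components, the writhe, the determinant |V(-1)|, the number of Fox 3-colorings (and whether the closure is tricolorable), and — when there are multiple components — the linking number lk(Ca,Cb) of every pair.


V(q) = -q^-3 + 2q^-2 - 2q^-1 + 3 - 2q + 2q^2 - q^3
bracket: -A^-12 + 2A^-8 - 2A^-4 + 3 - 2A^4 + 2A^8 - A^12, w = 0
1 component, writhe 0, over 8 crossings
det 13, colorings 3 of 3^8 — not tricolorable
observation: w = 0 shifts under R1 moves; the (-A^3)^(0) factor cancels that in V


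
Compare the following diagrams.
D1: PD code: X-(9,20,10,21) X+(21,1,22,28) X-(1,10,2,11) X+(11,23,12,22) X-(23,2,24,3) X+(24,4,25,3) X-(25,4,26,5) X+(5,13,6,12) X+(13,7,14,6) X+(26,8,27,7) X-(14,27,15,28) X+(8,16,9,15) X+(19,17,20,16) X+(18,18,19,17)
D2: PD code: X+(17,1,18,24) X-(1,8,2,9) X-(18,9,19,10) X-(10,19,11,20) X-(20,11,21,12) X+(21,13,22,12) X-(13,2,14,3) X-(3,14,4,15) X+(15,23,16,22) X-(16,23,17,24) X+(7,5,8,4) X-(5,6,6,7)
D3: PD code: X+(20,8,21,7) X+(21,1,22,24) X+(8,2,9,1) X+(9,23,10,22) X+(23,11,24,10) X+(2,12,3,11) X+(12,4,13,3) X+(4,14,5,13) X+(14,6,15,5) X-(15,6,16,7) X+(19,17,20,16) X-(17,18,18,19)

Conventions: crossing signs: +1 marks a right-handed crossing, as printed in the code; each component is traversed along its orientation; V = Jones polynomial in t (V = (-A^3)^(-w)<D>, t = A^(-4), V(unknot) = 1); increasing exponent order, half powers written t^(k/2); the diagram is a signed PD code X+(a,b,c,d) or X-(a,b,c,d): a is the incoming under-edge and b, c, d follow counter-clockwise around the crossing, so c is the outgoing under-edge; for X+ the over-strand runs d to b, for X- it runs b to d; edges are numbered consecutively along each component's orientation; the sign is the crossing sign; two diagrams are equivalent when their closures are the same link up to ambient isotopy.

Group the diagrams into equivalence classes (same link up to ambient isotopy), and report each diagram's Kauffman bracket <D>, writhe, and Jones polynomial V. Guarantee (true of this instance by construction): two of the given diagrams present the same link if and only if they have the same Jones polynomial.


equivalence classes: {D1} | {D2} | {D3}
D1 (bracket -A^-4 + 1 + A^8; 14 crossings at w = +4): V = t + t^3 - t^4
D2 (bracket A^-8 - A^-4 + 2 - A^4 + A^8 - A^12; 12 crossings at w = -4): V = -t^-6 + t^-5 - t^-4 + 2t^-3 - t^-2 + t^-1
D3 (bracket -A^-16 + A^-12 - A^-8 + A^-4 - 1 + A^4 + A^12; 12 crossings at w = +8): V = t^3 + t^5 - t^6 + t^7 - t^8 + t^9 - t^10
key observation: comparing 3 Jones polynomials yields 3 groups


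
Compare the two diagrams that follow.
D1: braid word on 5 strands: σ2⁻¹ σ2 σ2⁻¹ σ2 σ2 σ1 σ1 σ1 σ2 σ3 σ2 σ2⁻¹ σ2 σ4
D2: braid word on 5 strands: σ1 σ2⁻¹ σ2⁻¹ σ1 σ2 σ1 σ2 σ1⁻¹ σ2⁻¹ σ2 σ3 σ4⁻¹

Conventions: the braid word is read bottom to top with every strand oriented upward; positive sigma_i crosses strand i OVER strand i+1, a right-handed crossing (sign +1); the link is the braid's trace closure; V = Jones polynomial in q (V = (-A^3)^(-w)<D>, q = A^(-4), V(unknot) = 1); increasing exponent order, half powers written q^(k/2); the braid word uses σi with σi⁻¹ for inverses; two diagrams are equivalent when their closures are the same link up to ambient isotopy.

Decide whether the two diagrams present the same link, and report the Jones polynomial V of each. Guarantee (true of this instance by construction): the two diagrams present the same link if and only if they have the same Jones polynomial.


equivalent: no
V(D1) = q^2 + 2q^4 - 2q^5 + q^6 - 2q^7 + q^8  (w +8, c 14, <D> = A^-8 - 2A^-4 + 1 - 2A^4 + 2A^8 + A^16)
V(D2) = 1  [12 crossings, <D> = A^6, w = +2]
key observation: comparing 2 Jones polynomials yields 2 groups


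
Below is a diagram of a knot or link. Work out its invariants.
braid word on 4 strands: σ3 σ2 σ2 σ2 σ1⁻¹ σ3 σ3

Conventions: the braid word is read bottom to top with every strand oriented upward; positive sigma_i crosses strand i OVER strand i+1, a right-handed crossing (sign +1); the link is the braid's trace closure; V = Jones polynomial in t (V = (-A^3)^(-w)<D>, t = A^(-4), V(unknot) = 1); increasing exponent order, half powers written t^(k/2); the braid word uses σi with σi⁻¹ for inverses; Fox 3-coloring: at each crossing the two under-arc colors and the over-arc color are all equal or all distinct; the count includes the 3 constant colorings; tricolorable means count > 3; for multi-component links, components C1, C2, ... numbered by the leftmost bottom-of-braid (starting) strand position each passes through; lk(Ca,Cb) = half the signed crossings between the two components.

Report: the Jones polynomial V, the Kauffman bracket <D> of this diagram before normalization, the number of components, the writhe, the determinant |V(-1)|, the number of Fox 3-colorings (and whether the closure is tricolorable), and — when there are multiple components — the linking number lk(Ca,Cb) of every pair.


V = t^2 + 2t^4 - 2t^5 + t^6 - 2t^7 + t^8
<D> = -A^-17 + 2A^-13 - A^-9 + 2A^-5 - 2A^-1 - A^7 (w = +5)
1 component over 7 crossings, w = +5
27 Fox colorings among 3^7, |V(-1)| = 9: tricolorable
why: |V(-1)| = 9: so tricolorable, since 3 divides 9


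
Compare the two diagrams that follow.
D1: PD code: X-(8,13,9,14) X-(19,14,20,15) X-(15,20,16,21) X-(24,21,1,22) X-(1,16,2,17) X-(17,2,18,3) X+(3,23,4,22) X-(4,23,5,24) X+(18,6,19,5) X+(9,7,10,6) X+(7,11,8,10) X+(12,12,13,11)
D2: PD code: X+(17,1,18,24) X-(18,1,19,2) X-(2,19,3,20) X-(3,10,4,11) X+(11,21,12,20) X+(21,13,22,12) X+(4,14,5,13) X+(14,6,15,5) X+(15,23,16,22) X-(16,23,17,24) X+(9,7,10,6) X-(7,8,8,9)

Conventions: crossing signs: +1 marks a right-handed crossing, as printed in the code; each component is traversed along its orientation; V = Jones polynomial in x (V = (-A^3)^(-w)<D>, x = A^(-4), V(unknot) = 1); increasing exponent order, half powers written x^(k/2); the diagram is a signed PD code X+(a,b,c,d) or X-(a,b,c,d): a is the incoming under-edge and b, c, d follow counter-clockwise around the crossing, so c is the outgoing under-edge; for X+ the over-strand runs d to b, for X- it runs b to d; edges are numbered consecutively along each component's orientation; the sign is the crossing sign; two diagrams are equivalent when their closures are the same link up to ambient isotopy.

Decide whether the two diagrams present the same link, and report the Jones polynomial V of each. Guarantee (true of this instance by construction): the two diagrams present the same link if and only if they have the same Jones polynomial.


equivalent: no
V(D1) = -x^-4 + x^-3 + x^-1  (w -2, c 12, <D> = A^-2 + A^6 - A^10)
V(D2) = x + x^3 - x^4  (w +2, c 12, <D> = -A^-10 + A^-6 + A^2)
why: 2 classes among 2 diagrams; unequal V(x) rules out equality


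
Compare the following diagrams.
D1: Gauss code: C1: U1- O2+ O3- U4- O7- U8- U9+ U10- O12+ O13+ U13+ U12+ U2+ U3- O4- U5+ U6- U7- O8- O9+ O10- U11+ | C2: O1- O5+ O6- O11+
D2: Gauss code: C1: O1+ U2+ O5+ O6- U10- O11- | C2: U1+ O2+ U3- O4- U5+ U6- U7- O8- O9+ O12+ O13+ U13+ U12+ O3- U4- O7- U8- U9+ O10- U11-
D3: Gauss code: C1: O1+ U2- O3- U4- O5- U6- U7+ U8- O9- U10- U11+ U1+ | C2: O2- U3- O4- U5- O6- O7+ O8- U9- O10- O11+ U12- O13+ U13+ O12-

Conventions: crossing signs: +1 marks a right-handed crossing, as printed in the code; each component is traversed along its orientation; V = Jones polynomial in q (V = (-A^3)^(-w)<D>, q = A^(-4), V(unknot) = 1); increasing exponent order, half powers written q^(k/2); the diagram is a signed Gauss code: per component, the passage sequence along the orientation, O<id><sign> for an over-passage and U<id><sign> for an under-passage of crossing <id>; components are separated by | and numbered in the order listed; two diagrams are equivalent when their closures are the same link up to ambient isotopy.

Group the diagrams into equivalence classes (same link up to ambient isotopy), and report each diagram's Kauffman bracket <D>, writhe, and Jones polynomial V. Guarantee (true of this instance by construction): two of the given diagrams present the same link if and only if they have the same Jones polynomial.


classes: {D1, D2} | {D3}
V(D1) = q^(-9/2) - q^(-5/2) - q^(-3/2) - q^(-1/2)  [13 crossings, <D> = A^-1 + A^3 + A^7 - A^15, w = -1]
D2 (bracket A^-1 + A^3 + A^7 - A^15; 13 crossings at w = -1): V = q^(-9/2) - q^(-5/2) - q^(-3/2) - q^(-1/2)
V(D3) = -q^(-17/2) + q^(-15/2) - q^(-13/2) + q^(-11/2) - q^(-9/2) - q^(-5/2)  [13 crossings, <D> = A^-5 + A^3 - A^7 + A^11 - A^15 + A^19, w = -5]
note: comparing 3 Jones polynomials yields 2 groups


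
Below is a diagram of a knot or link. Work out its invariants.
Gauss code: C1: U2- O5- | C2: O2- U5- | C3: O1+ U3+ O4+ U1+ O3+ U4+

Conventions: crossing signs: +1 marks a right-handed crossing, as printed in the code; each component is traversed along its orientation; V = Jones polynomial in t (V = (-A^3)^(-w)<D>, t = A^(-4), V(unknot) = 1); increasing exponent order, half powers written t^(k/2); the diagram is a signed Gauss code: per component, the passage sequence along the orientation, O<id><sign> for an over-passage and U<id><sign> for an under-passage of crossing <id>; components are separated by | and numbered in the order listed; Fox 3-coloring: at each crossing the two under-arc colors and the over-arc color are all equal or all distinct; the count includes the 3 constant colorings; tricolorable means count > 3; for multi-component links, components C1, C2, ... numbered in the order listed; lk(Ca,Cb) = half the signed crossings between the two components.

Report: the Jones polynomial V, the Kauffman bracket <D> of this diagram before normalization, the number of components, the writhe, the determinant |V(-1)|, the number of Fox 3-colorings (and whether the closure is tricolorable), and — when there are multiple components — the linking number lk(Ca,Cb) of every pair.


Jones polynomial: V(t) = t^-2 + t^-1 + 2 + t - t^4
<D> = A^-13 - A^-1 - 2A^3 - A^7 - A^11; writhe +1
components 3, writhe +1 (5 crossings)
linking number lk(C1,C2) = -1
lk(C1,C3): 0
lk(C2,C3) = 0
3-colorings: 27 of 3^5, det 0 — tricolorable
note: w = +1 (over 5 crossings) is diagram-only; (-A^3)^(-1) removes it from V


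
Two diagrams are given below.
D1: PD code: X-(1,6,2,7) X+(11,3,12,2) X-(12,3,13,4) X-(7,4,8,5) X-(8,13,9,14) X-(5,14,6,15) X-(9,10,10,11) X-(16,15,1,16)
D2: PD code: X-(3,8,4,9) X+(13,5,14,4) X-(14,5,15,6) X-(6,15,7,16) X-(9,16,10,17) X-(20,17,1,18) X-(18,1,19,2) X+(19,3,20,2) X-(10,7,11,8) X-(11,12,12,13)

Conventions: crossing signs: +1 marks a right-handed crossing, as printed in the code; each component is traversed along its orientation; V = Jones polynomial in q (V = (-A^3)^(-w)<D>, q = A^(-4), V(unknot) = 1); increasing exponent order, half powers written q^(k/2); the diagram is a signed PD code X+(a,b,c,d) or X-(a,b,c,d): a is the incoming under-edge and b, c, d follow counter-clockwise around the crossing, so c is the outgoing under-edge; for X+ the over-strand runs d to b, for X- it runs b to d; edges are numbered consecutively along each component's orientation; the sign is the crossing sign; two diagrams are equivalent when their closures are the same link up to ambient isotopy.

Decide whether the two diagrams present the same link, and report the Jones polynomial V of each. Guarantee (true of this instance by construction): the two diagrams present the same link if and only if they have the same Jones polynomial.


same link: yes
V(D1) = -q^-4 + q^-3 + q^-1  [8 crossings, <D> = A^-14 + A^-6 - A^-2, w = -6]
D2 (bracket A^-14 + A^-6 - A^-2; 10 crossings at w = -6): V = -q^-4 + q^-3 + q^-1
note: Reidemeister moves carry D1 (8 crossings) to D2 (10)


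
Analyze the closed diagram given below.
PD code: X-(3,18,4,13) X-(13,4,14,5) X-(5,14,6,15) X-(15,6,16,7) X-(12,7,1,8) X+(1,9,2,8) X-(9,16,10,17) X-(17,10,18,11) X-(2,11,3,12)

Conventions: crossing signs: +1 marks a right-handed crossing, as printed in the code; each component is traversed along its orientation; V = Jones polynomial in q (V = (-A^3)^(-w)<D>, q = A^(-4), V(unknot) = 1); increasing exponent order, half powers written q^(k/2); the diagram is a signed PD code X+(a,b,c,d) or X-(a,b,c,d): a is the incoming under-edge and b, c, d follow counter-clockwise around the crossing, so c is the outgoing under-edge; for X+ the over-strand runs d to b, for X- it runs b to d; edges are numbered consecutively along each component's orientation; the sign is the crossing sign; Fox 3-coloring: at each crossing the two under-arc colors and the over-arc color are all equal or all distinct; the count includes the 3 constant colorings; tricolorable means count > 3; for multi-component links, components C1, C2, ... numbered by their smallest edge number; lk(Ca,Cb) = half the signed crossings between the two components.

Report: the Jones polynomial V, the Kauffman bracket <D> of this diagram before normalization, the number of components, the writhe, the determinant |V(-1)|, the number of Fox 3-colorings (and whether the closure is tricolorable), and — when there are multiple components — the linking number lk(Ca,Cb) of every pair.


V = -q^(-17/2) + q^(-15/2) - q^(-13/2) + q^(-11/2) - q^(-9/2) - q^(-5/2)
<D> = A^-11 + A^-3 - A + A^5 - A^9 + A^13 (w = -7)
2 components over 9 crossings, w = -7
lk(C1,C2): -3
9 Fox colorings among 3^9, |V(-1)| = 6: tricolorable
why: the span of V is 6, within the link bound 9 + 2 - 1


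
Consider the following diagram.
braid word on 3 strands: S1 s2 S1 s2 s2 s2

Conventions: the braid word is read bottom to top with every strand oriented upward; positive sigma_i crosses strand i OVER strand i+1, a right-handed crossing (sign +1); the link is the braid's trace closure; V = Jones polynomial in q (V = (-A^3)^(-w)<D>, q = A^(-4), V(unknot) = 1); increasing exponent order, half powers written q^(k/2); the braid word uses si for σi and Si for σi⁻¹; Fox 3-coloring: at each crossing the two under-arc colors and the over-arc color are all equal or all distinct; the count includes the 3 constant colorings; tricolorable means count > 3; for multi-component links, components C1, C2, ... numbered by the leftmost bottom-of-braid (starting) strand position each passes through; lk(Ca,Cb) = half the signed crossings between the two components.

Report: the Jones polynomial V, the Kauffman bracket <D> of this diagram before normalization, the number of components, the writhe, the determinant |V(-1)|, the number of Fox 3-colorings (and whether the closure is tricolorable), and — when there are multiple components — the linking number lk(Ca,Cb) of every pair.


V(q) = q^-1 - 1 + 2q - 2q^2 + 2q^3 - 2q^4 + q^5
bracket: A^-14 - 2A^-10 + 2A^-6 - 2A^-2 + 2A^2 - A^6 + A^10, w = +2
1 component, writhe +2, over 6 crossings
det 11, colorings 3 of 3^6 — not tricolorable
observation: the span of V is 6, forcing >= 6 crossings in any diagram


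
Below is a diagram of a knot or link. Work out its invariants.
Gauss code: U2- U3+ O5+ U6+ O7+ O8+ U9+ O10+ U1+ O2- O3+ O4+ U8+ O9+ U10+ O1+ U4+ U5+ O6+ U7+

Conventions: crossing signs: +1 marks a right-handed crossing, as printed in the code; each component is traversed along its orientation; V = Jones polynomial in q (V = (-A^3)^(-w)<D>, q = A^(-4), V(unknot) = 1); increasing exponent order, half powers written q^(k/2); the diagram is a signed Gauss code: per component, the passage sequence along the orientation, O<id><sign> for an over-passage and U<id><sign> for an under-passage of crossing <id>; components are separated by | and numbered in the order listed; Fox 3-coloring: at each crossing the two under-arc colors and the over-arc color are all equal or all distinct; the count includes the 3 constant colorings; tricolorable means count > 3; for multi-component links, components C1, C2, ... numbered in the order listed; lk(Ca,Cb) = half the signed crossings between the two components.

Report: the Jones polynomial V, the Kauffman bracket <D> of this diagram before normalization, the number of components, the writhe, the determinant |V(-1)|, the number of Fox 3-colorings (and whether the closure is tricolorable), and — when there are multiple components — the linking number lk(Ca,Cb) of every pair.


V(q) = q^3 + 2q^5 - 2q^6 + 2q^7 - 3q^8 + 2q^9 - 2q^10 + q^11
bracket: A^-20 - 2A^-16 + 2A^-12 - 3A^-8 + 2A^-4 - 2 + 2A^4 + A^12, w = +8
1 component, writhe +8, over 10 crossings
det 15, colorings 9 of 3^10 — tricolorable
observation: w = +8 shifts under R1 moves; the (-A^3)^(-8) factor cancels that in V


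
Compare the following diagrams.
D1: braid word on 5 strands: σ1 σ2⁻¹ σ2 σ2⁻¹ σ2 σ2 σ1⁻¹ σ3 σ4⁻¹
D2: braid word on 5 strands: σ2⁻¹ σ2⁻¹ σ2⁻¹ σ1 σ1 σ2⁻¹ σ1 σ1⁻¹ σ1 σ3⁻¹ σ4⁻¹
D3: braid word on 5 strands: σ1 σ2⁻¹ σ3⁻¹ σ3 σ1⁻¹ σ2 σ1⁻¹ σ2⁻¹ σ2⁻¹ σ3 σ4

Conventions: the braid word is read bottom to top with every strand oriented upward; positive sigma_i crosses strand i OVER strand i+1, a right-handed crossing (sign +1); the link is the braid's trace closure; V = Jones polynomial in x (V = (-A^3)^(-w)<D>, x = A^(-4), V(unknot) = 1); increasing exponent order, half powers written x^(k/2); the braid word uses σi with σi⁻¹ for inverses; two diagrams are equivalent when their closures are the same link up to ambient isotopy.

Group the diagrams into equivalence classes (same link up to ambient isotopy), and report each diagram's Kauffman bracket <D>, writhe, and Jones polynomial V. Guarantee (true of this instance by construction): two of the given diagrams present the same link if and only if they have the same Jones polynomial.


grouping into links: {D1} | {D2} | {D3}
V(D1) = -x^(-1/2) - x^(1/2)  (w +1, c 9, <D> = A + A^5)
D2 (bracket -A^-19 + 2A^-15 - 2A^-11 + 4A^-7 - 3A^-3 + 3A - 2A^5 + A^9; 11 crossings at w = -3): V = -x^(-9/2) + 2x^(-7/2) - 3x^(-5/2) + 3x^(-3/2) - 4x^(-1/2) + 2x^(1/2) - 2x^(3/2) + x^(5/2)
D3 (bracket 2A^-1 - A^3 + 2A^7 - A^11 + A^15 - A^19; 11 crossings at w = -1): V = x^(-11/2) - x^(-9/2) + x^(-7/2) - 2x^(-5/2) + x^(-3/2) - 2x^(-1/2)
why: 3 classes among 3 diagrams; unequal V(x) rules out equality


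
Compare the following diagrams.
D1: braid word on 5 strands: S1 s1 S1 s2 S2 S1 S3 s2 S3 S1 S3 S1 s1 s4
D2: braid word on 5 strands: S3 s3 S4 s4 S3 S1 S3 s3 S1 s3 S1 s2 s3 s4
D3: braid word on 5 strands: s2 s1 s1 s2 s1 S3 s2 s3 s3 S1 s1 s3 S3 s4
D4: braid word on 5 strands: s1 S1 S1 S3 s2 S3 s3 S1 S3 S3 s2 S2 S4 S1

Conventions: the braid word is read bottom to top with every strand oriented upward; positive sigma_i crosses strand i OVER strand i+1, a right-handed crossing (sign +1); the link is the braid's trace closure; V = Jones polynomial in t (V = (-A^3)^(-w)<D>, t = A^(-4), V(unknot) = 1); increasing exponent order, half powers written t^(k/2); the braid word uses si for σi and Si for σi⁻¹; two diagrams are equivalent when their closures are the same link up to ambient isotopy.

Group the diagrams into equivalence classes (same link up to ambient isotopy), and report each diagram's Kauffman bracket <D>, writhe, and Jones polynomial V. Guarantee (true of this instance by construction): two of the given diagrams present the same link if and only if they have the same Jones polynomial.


grouping into links: {D1, D4} | {D2} | {D3}
V(D1) = t^-8 - 2t^-7 + t^-6 - 2t^-5 + 2t^-4 + t^-2  (w -4, c 14, <D> = A^-4 + 2A^4 - 2A^8 + A^12 - 2A^16 + A^20)
D2 (bracket A^4 + A^12 - A^16; 14 crossings at w = 0): V = -t^-4 + t^-3 + t^-1
V(D3) = t^2 - t^3 + 2t^4 - 2t^5 + 3t^6 - 2t^7 + t^8 - t^9  (w +8, c 14, <D> = -A^-12 + A^-8 - 2A^-4 + 3 - 2A^4 + 2A^8 - A^12 + A^16)
V(D4) = t^-8 - 2t^-7 + t^-6 - 2t^-5 + 2t^-4 + t^-2  (w -6, c 14, <D> = A^-10 + 2A^-2 - 2A^2 + A^6 - 2A^10 + A^14)
why: comparing 4 Jones polynomials yields 3 groups


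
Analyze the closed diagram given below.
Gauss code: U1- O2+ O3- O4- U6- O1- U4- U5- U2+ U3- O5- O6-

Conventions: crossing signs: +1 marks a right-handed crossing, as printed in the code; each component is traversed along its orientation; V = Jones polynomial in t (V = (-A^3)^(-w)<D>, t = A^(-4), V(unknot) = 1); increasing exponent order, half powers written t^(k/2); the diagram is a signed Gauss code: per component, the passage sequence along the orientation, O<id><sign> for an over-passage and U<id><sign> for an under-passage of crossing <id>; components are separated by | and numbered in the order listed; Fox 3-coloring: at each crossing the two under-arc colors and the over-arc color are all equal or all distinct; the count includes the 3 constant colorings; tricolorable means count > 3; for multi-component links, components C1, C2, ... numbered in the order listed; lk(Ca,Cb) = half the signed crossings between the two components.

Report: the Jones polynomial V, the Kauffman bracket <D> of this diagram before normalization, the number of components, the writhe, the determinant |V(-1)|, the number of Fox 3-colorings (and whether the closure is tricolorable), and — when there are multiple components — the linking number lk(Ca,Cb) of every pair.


V = -t^-4 + t^-3 + t^-1
<D> = A^-8 + 1 - A^4 (w = -4)
1 component over 6 crossings, w = -4
9 Fox colorings among 3^6, |V(-1)| = 3: tricolorable
why: w = -4 shifts under R1 moves; the (-A^3)^(4) factor cancels that in V


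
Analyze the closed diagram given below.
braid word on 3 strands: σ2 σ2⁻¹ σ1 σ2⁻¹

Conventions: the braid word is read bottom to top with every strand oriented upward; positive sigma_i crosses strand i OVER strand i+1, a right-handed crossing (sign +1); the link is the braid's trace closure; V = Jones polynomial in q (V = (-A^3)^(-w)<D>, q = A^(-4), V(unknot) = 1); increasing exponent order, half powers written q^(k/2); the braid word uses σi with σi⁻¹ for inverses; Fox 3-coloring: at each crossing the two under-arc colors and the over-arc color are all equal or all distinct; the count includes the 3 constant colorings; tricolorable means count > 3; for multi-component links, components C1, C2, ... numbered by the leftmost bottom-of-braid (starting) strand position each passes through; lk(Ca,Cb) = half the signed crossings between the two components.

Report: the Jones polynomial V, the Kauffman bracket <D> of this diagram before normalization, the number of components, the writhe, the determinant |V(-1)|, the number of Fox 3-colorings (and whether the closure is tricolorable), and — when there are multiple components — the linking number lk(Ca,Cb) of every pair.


V(q) = 1
bracket: 1, w = 0
1 component, writhe 0, over 4 crossings
det 1, colorings 3 of 3^4 — not tricolorable
observation: |V(-1)| = 1: so not tricolorable, since 3 does not divide 1


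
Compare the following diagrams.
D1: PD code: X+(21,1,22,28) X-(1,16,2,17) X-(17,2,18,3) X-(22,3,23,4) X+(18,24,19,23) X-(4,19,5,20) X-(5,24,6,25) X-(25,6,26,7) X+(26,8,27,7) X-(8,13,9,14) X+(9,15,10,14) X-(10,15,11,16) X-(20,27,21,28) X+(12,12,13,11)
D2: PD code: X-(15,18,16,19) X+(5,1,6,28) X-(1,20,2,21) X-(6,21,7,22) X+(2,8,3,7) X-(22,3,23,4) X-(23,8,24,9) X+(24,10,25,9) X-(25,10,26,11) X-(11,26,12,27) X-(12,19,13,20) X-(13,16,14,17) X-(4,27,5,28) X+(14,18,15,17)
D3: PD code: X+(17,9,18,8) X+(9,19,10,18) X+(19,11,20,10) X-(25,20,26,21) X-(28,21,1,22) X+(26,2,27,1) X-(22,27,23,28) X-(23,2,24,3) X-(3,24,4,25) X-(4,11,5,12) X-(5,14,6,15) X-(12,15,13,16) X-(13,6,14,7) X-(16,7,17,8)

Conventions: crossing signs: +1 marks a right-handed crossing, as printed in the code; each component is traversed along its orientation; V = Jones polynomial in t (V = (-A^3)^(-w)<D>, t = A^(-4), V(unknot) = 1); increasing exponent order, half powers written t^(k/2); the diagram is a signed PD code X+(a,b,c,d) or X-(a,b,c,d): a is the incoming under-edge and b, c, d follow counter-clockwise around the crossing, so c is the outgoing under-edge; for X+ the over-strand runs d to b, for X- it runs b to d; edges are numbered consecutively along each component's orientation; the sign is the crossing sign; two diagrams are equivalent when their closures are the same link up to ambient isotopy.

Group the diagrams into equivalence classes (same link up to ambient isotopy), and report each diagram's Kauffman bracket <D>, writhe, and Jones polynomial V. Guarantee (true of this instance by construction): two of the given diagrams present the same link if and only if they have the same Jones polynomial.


classes: {D1, D2, D3}
V(D1) = -t^-6 + t^-5 - t^-4 + 2t^-3 - t^-2 + t^-1  [14 crossings, <D> = A^-8 - A^-4 + 2 - A^4 + A^8 - A^12, w = -4]
V(D2) = -t^-6 + t^-5 - t^-4 + 2t^-3 - t^-2 + t^-1  (w -6, c 14, <D> = A^-14 - A^-10 + 2A^-6 - A^-2 + A^2 - A^6)
V(D3) = -t^-6 + t^-5 - t^-4 + 2t^-3 - t^-2 + t^-1  (w -6, c 14, <D> = A^-14 - A^-10 + 2A^-6 - A^-2 + A^2 - A^6)
insight: one V(t) for all 3 diagrams — one class (guaranteed)
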